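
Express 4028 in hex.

Using repeated division by 16 (digits 10–15 are A–F):
4028 ÷ 16 = 251 remainder 12 (C)
251 ÷ 16 = 15 remainder 11 (B)
15 ÷ 16 = 0 remainder 15 (F)
Reading remainders bottom to top: FBC



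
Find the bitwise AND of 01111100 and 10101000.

AND: 1 only when both bits are 1
  01111100
& 10101000
----------
  00101000
Decimal: 124 & 168 = 40



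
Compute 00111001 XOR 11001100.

XOR: 1 when bits differ
  00111001
^ 11001100
----------
  11110101
Decimal: 57 ^ 204 = 245



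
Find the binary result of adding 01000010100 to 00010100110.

Add column by column from the right: bit + bit + carry-in; write the sum mod 2, carry 1 when the sum is 2 or 3.
carry:  00000001000
        01000010100
+       00010100110
-------------------
       001010111010
(the carry out of the leftmost column, 0, becomes the leading bit)
Decimal check:
  01000010100 = 512 + 16 + 4 = 532
  00010100110 = 128 + 32 + 4 + 2 = 166
  532 + 166 = 698, and 001010111010 = 512 + 128 + 32 + 16 + 8 + 2 = 698 ✓



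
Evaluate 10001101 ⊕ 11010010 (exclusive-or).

XOR: 1 when bits differ
  10001101
^ 11010010
----------
  01011111
Decimal: 141 ^ 210 = 95



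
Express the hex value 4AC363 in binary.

Convert each hex digit to 4 bits:
  4 = 0100
  A = 1010
  C = 1100
  3 = 0011
  6 = 0110
  3 = 0011
Concatenate: 010010101100001101100011



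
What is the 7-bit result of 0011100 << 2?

Original: 0011100 (decimal 28)
Shift left by 2 positions
Append 2 zeros on the right
Result: 1110000 (decimal 112)
Equivalent: 28 << 2 = 28 × 2^2 = 112



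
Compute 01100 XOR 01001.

XOR: 1 when bits differ
  01100
^ 01001
-------
  00101
Decimal: 12 ^ 9 = 5



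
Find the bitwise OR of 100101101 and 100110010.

OR: 1 when either bit is 1
  100101101
| 100110010
-----------
  100111111
Decimal: 301 | 306 = 319



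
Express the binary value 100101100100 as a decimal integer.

Sum of powers of 2 for each 1-bit:
2^2 + 2^5 + 2^6 + 2^8 + 2^11
= 4 + 32 + 64 + 256 + 2048
= 2404



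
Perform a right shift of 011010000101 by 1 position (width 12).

Original: 011010000101 (decimal 1669)
Shift right by 1 position
Drop the 1 low bit; fill with zero on the left
Result: 001101000010 (decimal 834)
Equivalent: 1669 >> 1 = 1669 ÷ 2^1 = 834



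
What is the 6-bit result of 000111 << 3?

Original: 000111 (decimal 7)
Shift left by 3 positions
Append 3 zeros on the right
Result: 111000 (decimal 56)
Equivalent: 7 << 3 = 7 × 2^3 = 56



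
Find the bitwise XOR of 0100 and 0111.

XOR: 1 when bits differ
  0100
^ 0111
------
  0011
Decimal: 4 ^ 7 = 3



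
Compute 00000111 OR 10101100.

OR: 1 when either bit is 1
  00000111
| 10101100
----------
  10101111
Decimal: 7 | 172 = 175



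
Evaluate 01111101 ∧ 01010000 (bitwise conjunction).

AND: 1 only when both bits are 1
  01111101
& 01010000
----------
  01010000
Decimal: 125 & 80 = 80



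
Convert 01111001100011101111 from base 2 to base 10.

Sum of powers of 2 for each 1-bit:
2^0 + 2^1 + 2^2 + 2^3 + 2^5 + 2^6 + 2^7 + 2^11 + 2^12 + 2^15 + 2^16 + 2^17 + 2^18
= 1 + 2 + 4 + 8 + 32 + 64 + 128 + 2048 + 4096 + 32768 + 65536 + 131072 + 262144
= 497903



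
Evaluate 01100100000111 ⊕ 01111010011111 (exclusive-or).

XOR: 1 when bits differ
  01100100000111
^ 01111010011111
----------------
  00011110011000
Decimal: 6407 ^ 7839 = 1944



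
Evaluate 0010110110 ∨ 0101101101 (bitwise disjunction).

OR: 1 when either bit is 1
  0010110110
| 0101101101
------------
  0111111111
Decimal: 182 | 365 = 511



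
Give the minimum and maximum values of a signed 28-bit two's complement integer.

For 28-bit two's complement:
Minimum: -2^27 = -134217728
Maximum: 2^27 - 1 = 134217727



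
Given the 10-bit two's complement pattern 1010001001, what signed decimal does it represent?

Binary: 1010001001
Sign bit: 1 (negative)
Invert: 0101110110
Add 1:  0101110111
Magnitude: 0101110111 = 256 + 64 + 32 + 16 + 4 + 2 + 1 = 375
Value: -375



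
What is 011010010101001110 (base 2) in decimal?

Sum of powers of 2 for each 1-bit:
2^1 + 2^2 + 2^3 + 2^6 + 2^8 + 2^10 + 2^13 + 2^15 + 2^16
= 2 + 4 + 8 + 64 + 256 + 1024 + 8192 + 32768 + 65536
= 107854



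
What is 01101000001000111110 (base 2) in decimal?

Sum of powers of 2 for each 1-bit:
2^1 + 2^2 + 2^3 + 2^4 + 2^5 + 2^9 + 2^15 + 2^17 + 2^18
= 2 + 4 + 8 + 16 + 32 + 512 + 32768 + 131072 + 262144
= 426558



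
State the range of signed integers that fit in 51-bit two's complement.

For 51-bit two's complement:
Minimum: -2^50 = -1125899906842624
Maximum: 2^50 - 1 = 1125899906842623



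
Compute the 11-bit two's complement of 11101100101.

Original (sign bit 1, negative): 11101100101
Step 1 - Invert all bits: 00010011010
Step 2 - Add 1: 00010011011
Verification: 11101100101 + 00010011011 = 100000000000; discarding the end carry (carry out of the top bit) leaves the 11-bit value 00000000000, as required for x + (-x)



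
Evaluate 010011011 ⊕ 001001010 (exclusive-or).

XOR: 1 when bits differ
  010011011
^ 001001010
-----------
  011010001
Decimal: 155 ^ 74 = 209



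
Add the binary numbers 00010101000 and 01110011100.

Add column by column from the right: bit + bit + carry-in; write the sum mod 2, carry 1 when the sum is 2 or 3.
carry:  11101110000
        00010101000
+       01110011100
-------------------
       010001000100
(the carry out of the leftmost column, 0, becomes the leading bit)
Decimal check:
  00010101000 = 128 + 32 + 8 = 168
  01110011100 = 512 + 256 + 128 + 16 + 8 + 4 = 924
  168 + 924 = 1092, and 010001000100 = 1024 + 64 + 4 = 1092 ✓



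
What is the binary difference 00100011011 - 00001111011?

Method 1 - Direct subtraction (column by column from the right: bit − bit − borrow-in; if negative, add 2 and borrow 1 from the next column):
borrow: 00111000000
        00100011011
-       00001111011
-------------------
        00010100000

Method 2 - Add two's complement:
Two's complement of 00001111011: invert → 11110000100, add 1 → 11110000101
  00100011011
+ 11110000101
-------------
 100010100000  (end carry out of the top bit = 1)
Discarding the end carry: 00010100000
Decimal check:
  00100011011 = 256 + 16 + 8 + 2 + 1 = 283
  00001111011 = 64 + 32 + 16 + 8 + 2 + 1 = 123
  283 - 123 = 160, and 00010100000 = 128 + 32 = 160 ✓



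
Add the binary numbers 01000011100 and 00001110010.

Add column by column from the right: bit + bit + carry-in; write the sum mod 2, carry 1 when the sum is 2 or 3.
carry:  00011100000
        01000011100
+       00001110010
-------------------
       001010001110
(the carry out of the leftmost column, 0, becomes the leading bit)
Decimal check:
  01000011100 = 512 + 16 + 8 + 4 = 540
  00001110010 = 64 + 32 + 16 + 2 = 114
  540 + 114 = 654, and 001010001110 = 512 + 128 + 8 + 4 + 2 = 654 ✓



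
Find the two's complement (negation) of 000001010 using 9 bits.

Original: 000001010
Step 1 - Invert all bits: 111110101
Step 2 - Add 1: 111110110
Verification: 000001010 + 111110110 = 1000000000; discarding the end carry (carry out of the top bit) leaves the 9-bit value 000000000, as required for x + (-x)



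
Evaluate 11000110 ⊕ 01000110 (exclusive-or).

XOR: 1 when bits differ
  11000110
^ 01000110
----------
  10000000
Decimal: 198 ^ 70 = 128



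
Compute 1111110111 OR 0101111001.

OR: 1 when either bit is 1
  1111110111
| 0101111001
------------
  1111111111
Decimal: 1015 | 377 = 1023



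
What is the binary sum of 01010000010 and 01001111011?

Add column by column from the right: bit + bit + carry-in; write the sum mod 2, carry 1 when the sum is 2 or 3.
carry:  10000000100
        01010000010
+       01001111011
-------------------
       010011111101
(the carry out of the leftmost column, 0, becomes the leading bit)
Decimal check:
  01010000010 = 512 + 128 + 2 = 642
  01001111011 = 512 + 64 + 32 + 16 + 8 + 2 + 1 = 635
  642 + 635 = 1277, and 010011111101 = 1024 + 128 + 64 + 32 + 16 + 8 + 4 + 1 = 1277 ✓



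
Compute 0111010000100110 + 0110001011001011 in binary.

Add column by column from the right: bit + bit + carry-in; write the sum mod 2, carry 1 when the sum is 2 or 3.
carry:  1100000000011100
        0111010000100110
+       0110001011001011
------------------------
       01101011011110001
(the carry out of the leftmost column, 0, becomes the leading bit)
Decimal check:
  0111010000100110 = 16384 + 8192 + 4096 + 1024 + 32 + 4 + 2 = 29734
  0110001011001011 = 16384 + 8192 + 512 + 128 + 64 + 8 + 2 + 1 = 25291
  29734 + 25291 = 55025, and 01101011011110001 = 32768 + 16384 + 4096 + 1024 + 512 + 128 + 64 + 32 + 16 + 1 = 55025 ✓



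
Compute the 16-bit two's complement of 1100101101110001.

Original (sign bit 1, negative): 1100101101110001
Step 1 - Invert all bits: 0011010010001110
Step 2 - Add 1: 0011010010001111
Verification: 1100101101110001 + 0011010010001111 = 10000000000000000; discarding the end carry (carry out of the top bit) leaves the 16-bit value 0000000000000000, as required for x + (-x)



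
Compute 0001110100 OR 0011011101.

OR: 1 when either bit is 1
  0001110100
| 0011011101
------------
  0011111101
Decimal: 116 | 221 = 253



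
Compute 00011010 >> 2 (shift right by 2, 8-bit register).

Original: 00011010 (decimal 26)
Shift right by 2 positions
Drop the 2 low bits; fill with zeros on the left
Result: 00000110 (decimal 6)
Equivalent: 26 >> 2 = 26 ÷ 2^2 = 6



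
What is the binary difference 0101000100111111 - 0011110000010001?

Method 1 - Direct subtraction (column by column from the right: bit − bit − borrow-in; if negative, add 2 and borrow 1 from the next column):
borrow: 0111100000000000
        0101000100111111
-       0011110000010001
------------------------
        0001010100101110

Method 2 - Add two's complement:
Two's complement of 0011110000010001: invert → 1100001111101110, add 1 → 1100001111101111
  0101000100111111
+ 1100001111101111
------------------
 10001010100101110  (end carry out of the top bit = 1)
Discarding the end carry: 0001010100101110
Decimal check:
  0101000100111111 = 16384 + 4096 + 256 + 32 + 16 + 8 + 4 + 2 + 1 = 20799
  0011110000010001 = 8192 + 4096 + 2048 + 1024 + 16 + 1 = 15377
  20799 - 15377 = 5422, and 0001010100101110 = 4096 + 1024 + 256 + 32 + 8 + 4 + 2 = 5422 ✓



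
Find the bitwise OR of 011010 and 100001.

OR: 1 when either bit is 1
  011010
| 100001
--------
  111011
Decimal: 26 | 33 = 59



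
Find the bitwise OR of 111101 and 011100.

OR: 1 when either bit is 1
  111101
| 011100
--------
  111101
Decimal: 61 | 28 = 61



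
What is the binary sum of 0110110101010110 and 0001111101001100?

Add column by column from the right: bit + bit + carry-in; write the sum mod 2, carry 1 when the sum is 2 or 3.
carry:  1111111010111000
        0110110101010110
+       0001111101001100
------------------------
       01000110010100010
(the carry out of the leftmost column, 0, becomes the leading bit)
Decimal check:
  0110110101010110 = 16384 + 8192 + 2048 + 1024 + 256 + 64 + 16 + 4 + 2 = 27990
  0001111101001100 = 4096 + 2048 + 1024 + 512 + 256 + 64 + 8 + 4 = 8012
  27990 + 8012 = 36002, and 01000110010100010 = 32768 + 2048 + 1024 + 128 + 32 + 2 = 36002 ✓



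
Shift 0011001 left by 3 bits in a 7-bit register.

Original: 0011001 (decimal 25)
Shift left by 3 positions
Append 3 zeros on the right and drop the 3 high bits that overflow the 7-bit width
Result: 1001000 (decimal 72)
Equivalent: 25 << 3 = 25 × 2^3 = 200, truncated to 7 bits = 72



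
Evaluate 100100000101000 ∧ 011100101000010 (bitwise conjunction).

AND: 1 only when both bits are 1
  100100000101000
& 011100101000010
-----------------
  000100000000000
Decimal: 18472 & 14658 = 2048



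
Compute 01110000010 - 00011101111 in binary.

Method 1 - Direct subtraction (column by column from the right: bit − bit − borrow-in; if negative, add 2 and borrow 1 from the next column):
borrow: 00111111110
        01110000010
-       00011101111
-------------------
        01010010011

Method 2 - Add two's complement:
Two's complement of 00011101111: invert → 11100010000, add 1 → 11100010001
  01110000010
+ 11100010001
-------------
 101010010011  (end carry out of the top bit = 1)
Discarding the end carry: 01010010011
Decimal check:
  01110000010 = 512 + 256 + 128 + 2 = 898
  00011101111 = 128 + 64 + 32 + 8 + 4 + 2 + 1 = 239
  898 - 239 = 659, and 01010010011 = 512 + 128 + 16 + 2 + 1 = 659 ✓



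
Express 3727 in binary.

Using repeated division by 2:
3727 ÷ 2 = 1863 remainder 1
1863 ÷ 2 = 931 remainder 1
931 ÷ 2 = 465 remainder 1
465 ÷ 2 = 232 remainder 1
232 ÷ 2 = 116 remainder 0
116 ÷ 2 = 58 remainder 0
58 ÷ 2 = 29 remainder 0
29 ÷ 2 = 14 remainder 1
14 ÷ 2 = 7 remainder 0
7 ÷ 2 = 3 remainder 1
3 ÷ 2 = 1 remainder 1
1 ÷ 2 = 0 remainder 1
Reading remainders bottom to top: 111010001111



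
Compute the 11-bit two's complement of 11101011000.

Original (sign bit 1, negative): 11101011000
Step 1 - Invert all bits: 00010100111
Step 2 - Add 1: 00010101000
Verification: 11101011000 + 00010101000 = 100000000000; discarding the end carry (carry out of the top bit) leaves the 11-bit value 00000000000, as required for x + (-x)



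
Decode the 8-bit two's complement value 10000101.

Binary: 10000101
Sign bit: 1 (negative)
Invert: 01111010
Add 1:  01111011
Magnitude: 01111011 = 64 + 32 + 16 + 8 + 2 + 1 = 123
Value: -123



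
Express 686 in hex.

Using repeated division by 16 (digits 10–15 are A–F):
686 ÷ 16 = 42 remainder 14 (E)
42 ÷ 16 = 2 remainder 10 (A)
2 ÷ 16 = 0 remainder 2
Reading remainders bottom to top: 2AE



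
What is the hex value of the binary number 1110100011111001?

Group into 4-bit nibbles from right:
  1110 = E
  1000 = 8
  1111 = F
  1001 = 9
Result: E8F9



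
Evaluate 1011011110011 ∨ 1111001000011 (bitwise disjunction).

OR: 1 when either bit is 1
  1011011110011
| 1111001000011
---------------
  1111011110011
Decimal: 5875 | 7747 = 7923



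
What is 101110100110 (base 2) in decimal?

Sum of powers of 2 for each 1-bit:
2^1 + 2^2 + 2^5 + 2^7 + 2^8 + 2^9 + 2^11
= 2 + 4 + 32 + 128 + 256 + 512 + 2048
= 2982



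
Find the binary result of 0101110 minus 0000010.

Method 1 - Direct subtraction (column by column from the right: bit − bit − borrow-in; if negative, add 2 and borrow 1 from the next column):
borrow: 0000000
        0101110
-       0000010
---------------
        0101100

Method 2 - Add two's complement:
Two's complement of 0000010: invert → 1111101, add 1 → 1111110
  0101110
+ 1111110
---------
 10101100  (end carry out of the top bit = 1)
Discarding the end carry: 0101100
Decimal check:
  0101110 = 32 + 8 + 4 + 2 = 46
  0000010 = 2
  46 - 2 = 44, and 0101100 = 32 + 8 + 4 = 44 ✓



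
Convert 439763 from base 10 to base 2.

Using repeated division by 2:
439763 ÷ 2 = 219881 remainder 1
219881 ÷ 2 = 109940 remainder 1
109940 ÷ 2 = 54970 remainder 0
54970 ÷ 2 = 27485 remainder 0
27485 ÷ 2 = 13742 remainder 1
13742 ÷ 2 = 6871 remainder 0
6871 ÷ 2 = 3435 remainder 1
3435 ÷ 2 = 1717 remainder 1
1717 ÷ 2 = 858 remainder 1
858 ÷ 2 = 429 remainder 0
429 ÷ 2 = 214 remainder 1
214 ÷ 2 = 107 remainder 0
107 ÷ 2 = 53 remainder 1
53 ÷ 2 = 26 remainder 1
26 ÷ 2 = 13 remainder 0
13 ÷ 2 = 6 remainder 1
6 ÷ 2 = 3 remainder 0
3 ÷ 2 = 1 remainder 1
1 ÷ 2 = 0 remainder 1
Reading remainders bottom to top: 1101011010111010011



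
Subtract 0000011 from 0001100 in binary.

Method 1 - Direct subtraction (column by column from the right: bit − bit − borrow-in; if negative, add 2 and borrow 1 from the next column):
borrow: 0000110
        0001100
-       0000011
---------------
        0001001

Method 2 - Add two's complement:
Two's complement of 0000011: invert → 1111100, add 1 → 1111101
  0001100
+ 1111101
---------
 10001001  (end carry out of the top bit = 1)
Discarding the end carry: 0001001
Decimal check:
  0001100 = 8 + 4 = 12
  0000011 = 2 + 1 = 3
  12 - 3 = 9, and 0001001 = 8 + 1 = 9 ✓



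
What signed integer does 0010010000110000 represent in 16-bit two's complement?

Binary: 0010010000110000
Sign bit: 0 (non-negative)
Read directly as an unsigned value:
0010010000110000 = 8192 + 1024 + 32 + 16 = 9264
Value: 9264



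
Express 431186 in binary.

Using repeated division by 2:
431186 ÷ 2 = 215593 remainder 0
215593 ÷ 2 = 107796 remainder 1
107796 ÷ 2 = 53898 remainder 0
53898 ÷ 2 = 26949 remainder 0
26949 ÷ 2 = 13474 remainder 1
13474 ÷ 2 = 6737 remainder 0
6737 ÷ 2 = 3368 remainder 1
3368 ÷ 2 = 1684 remainder 0
1684 ÷ 2 = 842 remainder 0
842 ÷ 2 = 421 remainder 0
421 ÷ 2 = 210 remainder 1
210 ÷ 2 = 105 remainder 0
105 ÷ 2 = 52 remainder 1
52 ÷ 2 = 26 remainder 0
26 ÷ 2 = 13 remainder 0
13 ÷ 2 = 6 remainder 1
6 ÷ 2 = 3 remainder 0
3 ÷ 2 = 1 remainder 1
1 ÷ 2 = 0 remainder 1
Reading remainders bottom to top: 1101001010001010010



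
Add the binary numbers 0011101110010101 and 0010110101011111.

Add column by column from the right: bit + bit + carry-in; write the sum mod 2, carry 1 when the sum is 2 or 3.
carry:  0111111000111110
        0011101110010101
+       0010110101011111
------------------------
       00110100011110100
(the carry out of the leftmost column, 0, becomes the leading bit)
Decimal check:
  0011101110010101 = 8192 + 4096 + 2048 + 512 + 256 + 128 + 16 + 4 + 1 = 15253
  0010110101011111 = 8192 + 2048 + 1024 + 256 + 64 + 16 + 8 + 4 + 2 + 1 = 11615
  15253 + 11615 = 26868, and 00110100011110100 = 16384 + 8192 + 2048 + 128 + 64 + 32 + 16 + 4 = 26868 ✓



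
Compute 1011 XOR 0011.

XOR: 1 when bits differ
  1011
^ 0011
------
  1000
Decimal: 11 ^ 3 = 8



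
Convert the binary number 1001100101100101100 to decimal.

Sum of powers of 2 for each 1-bit:
2^2 + 2^3 + 2^5 + 2^8 + 2^9 + 2^11 + 2^14 + 2^15 + 2^18
= 4 + 8 + 32 + 256 + 512 + 2048 + 16384 + 32768 + 262144
= 314156



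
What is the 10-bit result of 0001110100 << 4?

Original: 0001110100 (decimal 116)
Shift left by 4 positions
Append 4 zeros on the right and drop the 4 high bits that overflow the 10-bit width
Result: 1101000000 (decimal 832)
Equivalent: 116 << 4 = 116 × 2^4 = 1856, truncated to 10 bits = 832



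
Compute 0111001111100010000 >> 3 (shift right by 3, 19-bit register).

Original: 0111001111100010000 (decimal 237328)
Shift right by 3 positions
Drop the 3 low bits; fill with zeros on the left
Result: 0000111001111100010 (decimal 29666)
Equivalent: 237328 >> 3 = 237328 ÷ 2^3 = 29666



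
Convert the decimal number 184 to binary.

Using repeated division by 2:
184 ÷ 2 = 92 remainder 0
92 ÷ 2 = 46 remainder 0
46 ÷ 2 = 23 remainder 0
23 ÷ 2 = 11 remainder 1
11 ÷ 2 = 5 remainder 1
5 ÷ 2 = 2 remainder 1
2 ÷ 2 = 1 remainder 0
1 ÷ 2 = 0 remainder 1
Reading remainders bottom to top: 10111000



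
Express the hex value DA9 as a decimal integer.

Expand by place value (powers of 16):
Digit values: D = 13, A = 10
DA9 = 13 × 16^2 + 10 × 16^1 + 9 × 16^0
= 13 × 256 + 10 × 16 + 9 × 1
= 3328 + 160 + 9
= 3497



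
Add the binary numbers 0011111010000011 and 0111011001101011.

Add column by column from the right: bit + bit + carry-in; write the sum mod 2, carry 1 when the sum is 2 or 3.
carry:  1111110000000110
        0011111010000011
+       0111011001101011
------------------------
       01011010011101110
(the carry out of the leftmost column, 0, becomes the leading bit)
Decimal check:
  0011111010000011 = 8192 + 4096 + 2048 + 1024 + 512 + 128 + 2 + 1 = 16003
  0111011001101011 = 16384 + 8192 + 4096 + 1024 + 512 + 64 + 32 + 8 + 2 + 1 = 30315
  16003 + 30315 = 46318, and 01011010011101110 = 32768 + 8192 + 4096 + 1024 + 128 + 64 + 32 + 8 + 4 + 2 = 46318 ✓



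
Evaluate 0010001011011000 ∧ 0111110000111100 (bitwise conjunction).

AND: 1 only when both bits are 1
  0010001011011000
& 0111110000111100
------------------
  0010000000011000
Decimal: 8920 & 31804 = 8216



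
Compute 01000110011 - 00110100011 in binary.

Method 1 - Direct subtraction (column by column from the right: bit − bit − borrow-in; if negative, add 2 and borrow 1 from the next column):
borrow: 01100000000
        01000110011
-       00110100011
-------------------
        00010010000

Method 2 - Add two's complement:
Two's complement of 00110100011: invert → 11001011100, add 1 → 11001011101
  01000110011
+ 11001011101
-------------
 100010010000  (end carry out of the top bit = 1)
Discarding the end carry: 00010010000
Decimal check:
  01000110011 = 512 + 32 + 16 + 2 + 1 = 563
  00110100011 = 256 + 128 + 32 + 2 + 1 = 419
  563 - 419 = 144, and 00010010000 = 128 + 16 = 144 ✓



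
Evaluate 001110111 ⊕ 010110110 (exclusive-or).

XOR: 1 when bits differ
  001110111
^ 010110110
-----------
  011000001
Decimal: 119 ^ 182 = 193



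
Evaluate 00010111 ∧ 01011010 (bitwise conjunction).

AND: 1 only when both bits are 1
  00010111
& 01011010
----------
  00010010
Decimal: 23 & 90 = 18



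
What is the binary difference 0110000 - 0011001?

Method 1 - Direct subtraction (column by column from the right: bit − bit − borrow-in; if negative, add 2 and borrow 1 from the next column):
borrow: 0111110
        0110000
-       0011001
---------------
        0010111

Method 2 - Add two's complement:
Two's complement of 0011001: invert → 1100110, add 1 → 1100111
  0110000
+ 1100111
---------
 10010111  (end carry out of the top bit = 1)
Discarding the end carry: 0010111
Decimal check:
  0110000 = 32 + 16 = 48
  0011001 = 16 + 8 + 1 = 25
  48 - 25 = 23, and 0010111 = 16 + 4 + 2 + 1 = 23 ✓



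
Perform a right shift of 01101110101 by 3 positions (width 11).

Original: 01101110101 (decimal 885)
Shift right by 3 positions
Drop the 3 low bits; fill with zeros on the left
Result: 00001101110 (decimal 110)
Equivalent: 885 >> 3 = 885 ÷ 2^3 = 110



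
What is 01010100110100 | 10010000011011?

OR: 1 when either bit is 1
  01010100110100
| 10010000011011
----------------
  11010100111111
Decimal: 5428 | 9243 = 13631



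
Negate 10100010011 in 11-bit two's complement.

Original (sign bit 1, negative): 10100010011
Step 1 - Invert all bits: 01011101100
Step 2 - Add 1: 01011101101
Verification: 10100010011 + 01011101101 = 100000000000; discarding the end carry (carry out of the top bit) leaves the 11-bit value 00000000000, as required for x + (-x)



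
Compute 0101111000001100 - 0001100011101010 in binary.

Method 1 - Direct subtraction (column by column from the right: bit − bit − borrow-in; if negative, add 2 and borrow 1 from the next column):
borrow: 0000001111000100
        0101111000001100
-       0001100011101010
------------------------
        0100010100100010

Method 2 - Add two's complement:
Two's complement of 0001100011101010: invert → 1110011100010101, add 1 → 1110011100010110
  0101111000001100
+ 1110011100010110
------------------
 10100010100100010  (end carry out of the top bit = 1)
Discarding the end carry: 0100010100100010
Decimal check:
  0101111000001100 = 16384 + 4096 + 2048 + 1024 + 512 + 8 + 4 = 24076
  0001100011101010 = 4096 + 2048 + 128 + 64 + 32 + 8 + 2 = 6378
  24076 - 6378 = 17698, and 0100010100100010 = 16384 + 1024 + 256 + 32 + 2 = 17698 ✓



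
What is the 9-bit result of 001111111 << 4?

Original: 001111111 (decimal 127)
Shift left by 4 positions
Append 4 zeros on the right and drop the 4 high bits that overflow the 9-bit width
Result: 111110000 (decimal 496)
Equivalent: 127 << 4 = 127 × 2^4 = 2032, truncated to 9 bits = 496



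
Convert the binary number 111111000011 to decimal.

Sum of powers of 2 for each 1-bit:
2^0 + 2^1 + 2^6 + 2^7 + 2^8 + 2^9 + 2^10 + 2^11
= 1 + 2 + 64 + 128 + 256 + 512 + 1024 + 2048
= 4035



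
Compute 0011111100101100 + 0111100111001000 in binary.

Add column by column from the right: bit + bit + carry-in; write the sum mod 2, carry 1 when the sum is 2 or 3.
carry:  1111111000010000
        0011111100101100
+       0111100111001000
------------------------
       01011100011110100
(the carry out of the leftmost column, 0, becomes the leading bit)
Decimal check:
  0011111100101100 = 8192 + 4096 + 2048 + 1024 + 512 + 256 + 32 + 8 + 4 = 16172
  0111100111001000 = 16384 + 8192 + 4096 + 2048 + 256 + 128 + 64 + 8 = 31176
  16172 + 31176 = 47348, and 01011100011110100 = 32768 + 8192 + 4096 + 2048 + 128 + 64 + 32 + 16 + 4 = 47348 ✓



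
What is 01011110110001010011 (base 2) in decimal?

Sum of powers of 2 for each 1-bit:
2^0 + 2^1 + 2^4 + 2^6 + 2^10 + 2^11 + 2^13 + 2^14 + 2^15 + 2^16 + 2^18
= 1 + 2 + 16 + 64 + 1024 + 2048 + 8192 + 16384 + 32768 + 65536 + 262144
= 388179



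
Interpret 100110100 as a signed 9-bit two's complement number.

Binary: 100110100
Sign bit: 1 (negative)
Invert: 011001011
Add 1:  011001100
Magnitude: 011001100 = 128 + 64 + 8 + 4 = 204
Value: -204



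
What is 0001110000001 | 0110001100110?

OR: 1 when either bit is 1
  0001110000001
| 0110001100110
---------------
  0111111100111
Decimal: 897 | 3174 = 4071



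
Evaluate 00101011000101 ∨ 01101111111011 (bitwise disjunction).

OR: 1 when either bit is 1
  00101011000101
| 01101111111011
----------------
  01101111111111
Decimal: 2757 | 7163 = 7167



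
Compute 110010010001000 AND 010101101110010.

AND: 1 only when both bits are 1
  110010010001000
& 010101101110010
-----------------
  010000000000000
Decimal: 25736 & 11122 = 8192



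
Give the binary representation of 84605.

Using repeated division by 2:
84605 ÷ 2 = 42302 remainder 1
42302 ÷ 2 = 21151 remainder 0
21151 ÷ 2 = 10575 remainder 1
10575 ÷ 2 = 5287 remainder 1
5287 ÷ 2 = 2643 remainder 1
2643 ÷ 2 = 1321 remainder 1
1321 ÷ 2 = 660 remainder 1
660 ÷ 2 = 330 remainder 0
330 ÷ 2 = 165 remainder 0
165 ÷ 2 = 82 remainder 1
82 ÷ 2 = 41 remainder 0
41 ÷ 2 = 20 remainder 1
20 ÷ 2 = 10 remainder 0
10 ÷ 2 = 5 remainder 0
5 ÷ 2 = 2 remainder 1
2 ÷ 2 = 1 remainder 0
1 ÷ 2 = 0 remainder 1
Reading remainders bottom to top: 10100101001111101



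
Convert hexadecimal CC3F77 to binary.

Convert each hex digit to 4 bits:
  C = 1100
  C = 1100
  3 = 0011
  F = 1111
  7 = 0111
  7 = 0111
Concatenate: 110011000011111101110111



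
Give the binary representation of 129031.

Using repeated division by 2:
129031 ÷ 2 = 64515 remainder 1
64515 ÷ 2 = 32257 remainder 1
32257 ÷ 2 = 16128 remainder 1
16128 ÷ 2 = 8064 remainder 0
8064 ÷ 2 = 4032 remainder 0
4032 ÷ 2 = 2016 remainder 0
2016 ÷ 2 = 1008 remainder 0
1008 ÷ 2 = 504 remainder 0
504 ÷ 2 = 252 remainder 0
252 ÷ 2 = 126 remainder 0
126 ÷ 2 = 63 remainder 0
63 ÷ 2 = 31 remainder 1
31 ÷ 2 = 15 remainder 1
15 ÷ 2 = 7 remainder 1
7 ÷ 2 = 3 remainder 1
3 ÷ 2 = 1 remainder 1
1 ÷ 2 = 0 remainder 1
Reading remainders bottom to top: 11111100000000111



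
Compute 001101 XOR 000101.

XOR: 1 when bits differ
  001101
^ 000101
--------
  001000
Decimal: 13 ^ 5 = 8



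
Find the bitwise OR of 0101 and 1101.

OR: 1 when either bit is 1
  0101
| 1101
------
  1101
Decimal: 5 | 13 = 13



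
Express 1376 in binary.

Using repeated division by 2:
1376 ÷ 2 = 688 remainder 0
688 ÷ 2 = 344 remainder 0
344 ÷ 2 = 172 remainder 0
172 ÷ 2 = 86 remainder 0
86 ÷ 2 = 43 remainder 0
43 ÷ 2 = 21 remainder 1
21 ÷ 2 = 10 remainder 1
10 ÷ 2 = 5 remainder 0
5 ÷ 2 = 2 remainder 1
2 ÷ 2 = 1 remainder 0
1 ÷ 2 = 0 remainder 1
Reading remainders bottom to top: 10101100000



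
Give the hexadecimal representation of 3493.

Using repeated division by 16 (digits 10–15 are A–F):
3493 ÷ 16 = 218 remainder 5
218 ÷ 16 = 13 remainder 10 (A)
13 ÷ 16 = 0 remainder 13 (D)
Reading remainders bottom to top: DA5



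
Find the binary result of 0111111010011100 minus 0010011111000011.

Method 1 - Direct subtraction (column by column from the right: bit − bit − borrow-in; if negative, add 2 and borrow 1 from the next column):
borrow: 0000111110000110
        0111111010011100
-       0010011111000011
------------------------
        0101011011011001

Method 2 - Add two's complement:
Two's complement of 0010011111000011: invert → 1101100000111100, add 1 → 1101100000111101
  0111111010011100
+ 1101100000111101
------------------
 10101011011011001  (end carry out of the top bit = 1)
Discarding the end carry: 0101011011011001
Decimal check:
  0111111010011100 = 16384 + 8192 + 4096 + 2048 + 1024 + 512 + 128 + 16 + 8 + 4 = 32412
  0010011111000011 = 8192 + 1024 + 512 + 256 + 128 + 64 + 2 + 1 = 10179
  32412 - 10179 = 22233, and 0101011011011001 = 16384 + 4096 + 1024 + 512 + 128 + 64 + 16 + 8 + 1 = 22233 ✓



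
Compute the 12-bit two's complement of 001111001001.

Original: 001111001001
Step 1 - Invert all bits: 110000110110
Step 2 - Add 1: 110000110111
Verification: 001111001001 + 110000110111 = 1000000000000; discarding the end carry (carry out of the top bit) leaves the 12-bit value 000000000000, as required for x + (-x)



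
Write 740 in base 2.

Using repeated division by 2:
740 ÷ 2 = 370 remainder 0
370 ÷ 2 = 185 remainder 0
185 ÷ 2 = 92 remainder 1
92 ÷ 2 = 46 remainder 0
46 ÷ 2 = 23 remainder 0
23 ÷ 2 = 11 remainder 1
11 ÷ 2 = 5 remainder 1
5 ÷ 2 = 2 remainder 1
2 ÷ 2 = 1 remainder 0
1 ÷ 2 = 0 remainder 1
Reading remainders bottom to top: 1011100100



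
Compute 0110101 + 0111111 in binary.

Add column by column from the right: bit + bit + carry-in; write the sum mod 2, carry 1 when the sum is 2 or 3.
carry:  1111110
        0110101
+       0111111
---------------
       01110100
(the carry out of the leftmost column, 0, becomes the leading bit)
Decimal check:
  0110101 = 32 + 16 + 4 + 1 = 53
  0111111 = 32 + 16 + 8 + 4 + 2 + 1 = 63
  53 + 63 = 116, and 01110100 = 64 + 32 + 16 + 4 = 116 ✓



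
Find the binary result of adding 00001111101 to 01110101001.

Add column by column from the right: bit + bit + carry-in; write the sum mod 2, carry 1 when the sum is 2 or 3.
carry:  11111110010
        00001111101
+       01110101001
-------------------
       010000100110
(the carry out of the leftmost column, 0, becomes the leading bit)
Decimal check:
  00001111101 = 64 + 32 + 16 + 8 + 4 + 1 = 125
  01110101001 = 512 + 256 + 128 + 32 + 8 + 1 = 937
  125 + 937 = 1062, and 010000100110 = 1024 + 32 + 4 + 2 = 1062 ✓



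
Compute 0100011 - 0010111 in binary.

Method 1 - Direct subtraction (column by column from the right: bit − bit − borrow-in; if negative, add 2 and borrow 1 from the next column):
borrow: 0111000
        0100011
-       0010111
---------------
        0001100

Method 2 - Add two's complement:
Two's complement of 0010111: invert → 1101000, add 1 → 1101001
  0100011
+ 1101001
---------
 10001100  (end carry out of the top bit = 1)
Discarding the end carry: 0001100
Decimal check:
  0100011 = 32 + 2 + 1 = 35
  0010111 = 16 + 4 + 2 + 1 = 23
  35 - 23 = 12, and 0001100 = 8 + 4 = 12 ✓



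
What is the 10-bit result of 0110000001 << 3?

Original: 0110000001 (decimal 385)
Shift left by 3 positions
Append 3 zeros on the right and drop the 3 high bits that overflow the 10-bit width
Result: 0000001000 (decimal 8)
Equivalent: 385 << 3 = 385 × 2^3 = 3080, truncated to 10 bits = 8



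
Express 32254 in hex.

Using repeated division by 16 (digits 10–15 are A–F):
32254 ÷ 16 = 2015 remainder 14 (E)
2015 ÷ 16 = 125 remainder 15 (F)
125 ÷ 16 = 7 remainder 13 (D)
7 ÷ 16 = 0 remainder 7
Reading remainders bottom to top: 7DFE



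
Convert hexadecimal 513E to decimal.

Expand by place value (powers of 16):
Digit values: E = 14
513E = 5 × 16^3 + 1 × 16^2 + 3 × 16^1 + 14 × 16^0
= 5 × 4096 + 1 × 256 + 3 × 16 + 14 × 1
= 20480 + 256 + 48 + 14
= 20798



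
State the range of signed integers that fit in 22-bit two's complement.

For 22-bit two's complement:
Minimum: -2^21 = -2097152
Maximum: 2^21 - 1 = 2097151



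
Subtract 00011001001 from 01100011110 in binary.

Method 1 - Direct subtraction (column by column from the right: bit − bit − borrow-in; if negative, add 2 and borrow 1 from the next column):
borrow: 00110000010
        01100011110
-       00011001001
-------------------
        01001010101

Method 2 - Add two's complement:
Two's complement of 00011001001: invert → 11100110110, add 1 → 11100110111
  01100011110
+ 11100110111
-------------
 101001010101  (end carry out of the top bit = 1)
Discarding the end carry: 01001010101
Decimal check:
  01100011110 = 512 + 256 + 16 + 8 + 4 + 2 = 798
  00011001001 = 128 + 64 + 8 + 1 = 201
  798 - 201 = 597, and 01001010101 = 512 + 64 + 16 + 4 + 1 = 597 ✓



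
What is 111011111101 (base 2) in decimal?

Sum of powers of 2 for each 1-bit:
2^0 + 2^2 + 2^3 + 2^4 + 2^5 + 2^6 + 2^7 + 2^9 + 2^10 + 2^11
= 1 + 4 + 8 + 16 + 32 + 64 + 128 + 512 + 1024 + 2048
= 3837



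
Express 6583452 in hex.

Using repeated division by 16 (digits 10–15 are A–F):
6583452 ÷ 16 = 411465 remainder 12 (C)
411465 ÷ 16 = 25716 remainder 9
25716 ÷ 16 = 1607 remainder 4
1607 ÷ 16 = 100 remainder 7
100 ÷ 16 = 6 remainder 4
6 ÷ 16 = 0 remainder 6
Reading remainders bottom to top: 64749C



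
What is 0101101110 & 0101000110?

AND: 1 only when both bits are 1
  0101101110
& 0101000110
------------
  0101000110
Decimal: 366 & 326 = 326



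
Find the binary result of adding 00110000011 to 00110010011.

Add column by column from the right: bit + bit + carry-in; write the sum mod 2, carry 1 when the sum is 2 or 3.
carry:  01100000110
        00110000011
+       00110010011
-------------------
       001100010110
(the carry out of the leftmost column, 0, becomes the leading bit)
Decimal check:
  00110000011 = 256 + 128 + 2 + 1 = 387
  00110010011 = 256 + 128 + 16 + 2 + 1 = 403
  387 + 403 = 790, and 001100010110 = 512 + 256 + 16 + 4 + 2 = 790 ✓



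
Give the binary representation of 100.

Using repeated division by 2:
100 ÷ 2 = 50 remainder 0
50 ÷ 2 = 25 remainder 0
25 ÷ 2 = 12 remainder 1
12 ÷ 2 = 6 remainder 0
6 ÷ 2 = 3 remainder 0
3 ÷ 2 = 1 remainder 1
1 ÷ 2 = 0 remainder 1
Reading remainders bottom to top: 1100100



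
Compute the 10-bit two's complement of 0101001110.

Original: 0101001110
Step 1 - Invert all bits: 1010110001
Step 2 - Add 1: 1010110010
Verification: 0101001110 + 1010110010 = 10000000000; discarding the end carry (carry out of the top bit) leaves the 10-bit value 0000000000, as required for x + (-x)



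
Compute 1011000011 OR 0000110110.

OR: 1 when either bit is 1
  1011000011
| 0000110110
------------
  1011110111
Decimal: 707 | 54 = 759



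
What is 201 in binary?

Using repeated division by 2:
201 ÷ 2 = 100 remainder 1
100 ÷ 2 = 50 remainder 0
50 ÷ 2 = 25 remainder 0
25 ÷ 2 = 12 remainder 1
12 ÷ 2 = 6 remainder 0
6 ÷ 2 = 3 remainder 0
3 ÷ 2 = 1 remainder 1
1 ÷ 2 = 0 remainder 1
Reading remainders bottom to top: 11001001



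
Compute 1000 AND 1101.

AND: 1 only when both bits are 1
  1000
& 1101
------
  1000
Decimal: 8 & 13 = 8



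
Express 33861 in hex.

Using repeated division by 16 (digits 10–15 are A–F):
33861 ÷ 16 = 2116 remainder 5
2116 ÷ 16 = 132 remainder 4
132 ÷ 16 = 8 remainder 4
8 ÷ 16 = 0 remainder 8
Reading remainders bottom to top: 8445



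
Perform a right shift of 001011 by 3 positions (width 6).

Original: 001011 (decimal 11)
Shift right by 3 positions
Drop the 3 low bits; fill with zeros on the left
Result: 000001 (decimal 1)
Equivalent: 11 >> 3 = 11 ÷ 2^3 = 1



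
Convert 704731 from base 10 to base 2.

Using repeated division by 2:
704731 ÷ 2 = 352365 remainder 1
352365 ÷ 2 = 176182 remainder 1
176182 ÷ 2 = 88091 remainder 0
88091 ÷ 2 = 44045 remainder 1
44045 ÷ 2 = 22022 remainder 1
22022 ÷ 2 = 11011 remainder 0
11011 ÷ 2 = 5505 remainder 1
5505 ÷ 2 = 2752 remainder 1
2752 ÷ 2 = 1376 remainder 0
1376 ÷ 2 = 688 remainder 0
688 ÷ 2 = 344 remainder 0
344 ÷ 2 = 172 remainder 0
172 ÷ 2 = 86 remainder 0
86 ÷ 2 = 43 remainder 0
43 ÷ 2 = 21 remainder 1
21 ÷ 2 = 10 remainder 1
10 ÷ 2 = 5 remainder 0
5 ÷ 2 = 2 remainder 1
2 ÷ 2 = 1 remainder 0
1 ÷ 2 = 0 remainder 1
Reading remainders bottom to top: 10101100000011011011



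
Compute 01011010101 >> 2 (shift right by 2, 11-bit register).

Original: 01011010101 (decimal 725)
Shift right by 2 positions
Drop the 2 low bits; fill with zeros on the left
Result: 00010110101 (decimal 181)
Equivalent: 725 >> 2 = 725 ÷ 2^2 = 181



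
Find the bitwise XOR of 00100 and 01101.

XOR: 1 when bits differ
  00100
^ 01101
-------
  01001
Decimal: 4 ^ 13 = 9



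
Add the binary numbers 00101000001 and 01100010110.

Add column by column from the right: bit + bit + carry-in; write the sum mod 2, carry 1 when the sum is 2 or 3.
carry:  11000000000
        00101000001
+       01100010110
-------------------
       010001010111
(the carry out of the leftmost column, 0, becomes the leading bit)
Decimal check:
  00101000001 = 256 + 64 + 1 = 321
  01100010110 = 512 + 256 + 16 + 4 + 2 = 790
  321 + 790 = 1111, and 010001010111 = 1024 + 64 + 16 + 4 + 2 + 1 = 1111 ✓



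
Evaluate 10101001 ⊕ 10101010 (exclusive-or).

XOR: 1 when bits differ
  10101001
^ 10101010
----------
  00000011
Decimal: 169 ^ 170 = 3



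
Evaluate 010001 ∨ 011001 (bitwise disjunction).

OR: 1 when either bit is 1
  010001
| 011001
--------
  011001
Decimal: 17 | 25 = 25



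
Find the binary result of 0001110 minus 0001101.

Method 1 - Direct subtraction (column by column from the right: bit − bit − borrow-in; if negative, add 2 and borrow 1 from the next column):
borrow: 0000010
        0001110
-       0001101
---------------
        0000001

Method 2 - Add two's complement:
Two's complement of 0001101: invert → 1110010, add 1 → 1110011
  0001110
+ 1110011
---------
 10000001  (end carry out of the top bit = 1)
Discarding the end carry: 0000001
Decimal check:
  0001110 = 8 + 4 + 2 = 14
  0001101 = 8 + 4 + 1 = 13
  14 - 13 = 1, and 0000001 = 1 ✓



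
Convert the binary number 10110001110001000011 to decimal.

Sum of powers of 2 for each 1-bit:
2^0 + 2^1 + 2^6 + 2^10 + 2^11 + 2^12 + 2^16 + 2^17 + 2^19
= 1 + 2 + 64 + 1024 + 2048 + 4096 + 65536 + 131072 + 524288
= 728131



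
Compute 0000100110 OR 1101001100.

OR: 1 when either bit is 1
  0000100110
| 1101001100
------------
  1101101110
Decimal: 38 | 844 = 878



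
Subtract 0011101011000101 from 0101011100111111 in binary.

Method 1 - Direct subtraction (column by column from the right: bit − bit − borrow-in; if negative, add 2 and borrow 1 from the next column):
borrow: 0111000110000000
        0101011100111111
-       0011101011000101
------------------------
        0001110001111010

Method 2 - Add two's complement:
Two's complement of 0011101011000101: invert → 1100010100111010, add 1 → 1100010100111011
  0101011100111111
+ 1100010100111011
------------------
 10001110001111010  (end carry out of the top bit = 1)
Discarding the end carry: 0001110001111010
Decimal check:
  0101011100111111 = 16384 + 4096 + 1024 + 512 + 256 + 32 + 16 + 8 + 4 + 2 + 1 = 22335
  0011101011000101 = 8192 + 4096 + 2048 + 512 + 128 + 64 + 4 + 1 = 15045
  22335 - 15045 = 7290, and 0001110001111010 = 4096 + 2048 + 1024 + 64 + 32 + 16 + 8 + 2 = 7290 ✓



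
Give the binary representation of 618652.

Using repeated division by 2:
618652 ÷ 2 = 309326 remainder 0
309326 ÷ 2 = 154663 remainder 0
154663 ÷ 2 = 77331 remainder 1
77331 ÷ 2 = 38665 remainder 1
38665 ÷ 2 = 19332 remainder 1
19332 ÷ 2 = 9666 remainder 0
9666 ÷ 2 = 4833 remainder 0
4833 ÷ 2 = 2416 remainder 1
2416 ÷ 2 = 1208 remainder 0
1208 ÷ 2 = 604 remainder 0
604 ÷ 2 = 302 remainder 0
302 ÷ 2 = 151 remainder 0
151 ÷ 2 = 75 remainder 1
75 ÷ 2 = 37 remainder 1
37 ÷ 2 = 18 remainder 1
18 ÷ 2 = 9 remainder 0
9 ÷ 2 = 4 remainder 1
4 ÷ 2 = 2 remainder 0
2 ÷ 2 = 1 remainder 0
1 ÷ 2 = 0 remainder 1
Reading remainders bottom to top: 10010111000010011100



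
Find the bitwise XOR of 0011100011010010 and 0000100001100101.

XOR: 1 when bits differ
  0011100011010010
^ 0000100001100101
------------------
  0011000010110111
Decimal: 14546 ^ 2149 = 12471

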